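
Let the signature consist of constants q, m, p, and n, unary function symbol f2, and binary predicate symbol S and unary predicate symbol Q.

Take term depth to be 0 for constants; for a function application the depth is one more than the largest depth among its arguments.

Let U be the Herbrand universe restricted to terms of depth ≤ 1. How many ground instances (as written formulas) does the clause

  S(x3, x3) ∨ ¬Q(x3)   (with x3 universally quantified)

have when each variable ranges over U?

8

Ground terms of depth ≤ 1:
  Write N_k for the number of ground terms of depth ≤ k. A term of depth ≤ k is either a constant or a function symbol applied to arguments of depth ≤ k−1, so N_k = 4 + N_{k-1}.
  N_0 = 4
  N_1 = 4 + 4 = 8
  Explicitly: q, m, p, n, f2(q), f2(m), f2(p), f2(n).
So there are 8 ground terms available for substitution.
The variable x3 ranges independently over the available ground terms, and distinct assignments produce distinct instances.
Number of ground instances = 8.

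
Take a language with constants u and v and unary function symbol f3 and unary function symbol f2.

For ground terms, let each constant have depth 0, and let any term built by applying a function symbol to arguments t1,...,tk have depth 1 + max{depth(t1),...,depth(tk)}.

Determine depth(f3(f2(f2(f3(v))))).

depth(f3(v)) = 1 + depth(v) = 1 + 0 = 1
depth(f2(f3(v))) = 1 + depth(f3(v)) = 1 + 1 = 2
depth(f2(f2(f3(v)))) = 1 + depth(f2(f3(v))) = 1 + 2 = 3
depth(f3(f2(f2(f3(v))))) = 1 + depth(f2(f2(f3(v)))) = 1 + 3 = 4

4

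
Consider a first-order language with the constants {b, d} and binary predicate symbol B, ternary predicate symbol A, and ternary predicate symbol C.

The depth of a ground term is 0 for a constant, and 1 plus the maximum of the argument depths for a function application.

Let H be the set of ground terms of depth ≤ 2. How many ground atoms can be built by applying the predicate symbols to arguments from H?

20

First count ground terms of depth ≤ 2.
With no function symbols every ground term is a constant, so there are exactly 2 ground terms at every depth bound.
N_0 = 2
N_1 = 2
N_2 = 2
So |H| = 2.
Ground atoms are formed by filling each argument slot of a predicate with a term from H, so an r-ary predicate gives |H|^r atoms:
  B: 2^2 = 4;  A: 2^3 = 8;  C: 2^3 = 8
Total ground atoms: 4 + 8 + 8 = 20.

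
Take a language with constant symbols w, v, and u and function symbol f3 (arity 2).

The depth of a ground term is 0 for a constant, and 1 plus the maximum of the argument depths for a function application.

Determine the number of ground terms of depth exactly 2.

135

If N_k denotes the number of depth-≤k ground terms, the 3 constants give N_0 = 3, and each function symbol of arity r contributes N_{k-1}^r new terms at level k: N_k = 3 + N_{k-1}^2.
N_0 = 3
N_1 = 3 + 3^2 = 12
N_2 = 3 + 12^2 = 147
Terms of depth exactly 2: N_2 − N_1 = 147 − 12 = 135.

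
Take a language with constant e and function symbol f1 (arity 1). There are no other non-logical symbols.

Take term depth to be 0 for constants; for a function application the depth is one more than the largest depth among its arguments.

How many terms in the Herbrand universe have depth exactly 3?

1

Let N_k count ground terms of depth at most k. Each non-constant term of depth ≤ k is some function symbol applied to depth-≤(k−1) arguments, giving N_k = 1 + N_{k-1}.
N_0 = 1
N_1 = 1 + 1 = 2
N_2 = 1 + 2 = 3
N_3 = 1 + 3 = 4
Terms of depth exactly 3: N_3 − N_2 = 4 − 3 = 1.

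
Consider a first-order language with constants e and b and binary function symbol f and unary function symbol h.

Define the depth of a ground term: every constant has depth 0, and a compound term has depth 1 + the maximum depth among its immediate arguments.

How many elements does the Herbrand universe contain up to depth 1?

8

Count level by level. With function symbols f/2, h/1, the terms of depth ≤ k are the 2 constants together with each function applied to depth-≤(k−1) tuples, so N_k = 2 + N_{k-1}^2 + N_{k-1}.
N_0 = 2
N_1 = 2 + 2^2 + 2 = 8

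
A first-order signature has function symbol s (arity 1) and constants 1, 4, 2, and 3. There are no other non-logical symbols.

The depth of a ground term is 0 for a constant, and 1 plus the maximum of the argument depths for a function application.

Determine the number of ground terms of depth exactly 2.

Count level by level. With function symbols s/1, the terms of depth ≤ k are the 4 constants together with each function applied to depth-≤(k−1) tuples, so N_k = 4 + N_{k-1}.
N_0 = 4
N_1 = 4 + 4 = 8
N_2 = 4 + 8 = 12
Terms of depth exactly 2: N_2 − N_1 = 12 − 8 = 4.

4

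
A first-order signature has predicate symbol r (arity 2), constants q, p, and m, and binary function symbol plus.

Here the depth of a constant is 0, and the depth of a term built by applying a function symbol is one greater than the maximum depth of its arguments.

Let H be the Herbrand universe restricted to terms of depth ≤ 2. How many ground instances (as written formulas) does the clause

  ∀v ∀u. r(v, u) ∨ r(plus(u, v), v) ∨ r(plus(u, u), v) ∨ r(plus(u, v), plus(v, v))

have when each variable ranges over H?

Ground terms of depth ≤ 2:
  Let N_k = |{terms of depth ≤ k}|. Then N_0 = 3 and N_k = 3 + N_{k-1}^2 for k ≥ 1 (one summand per function symbol, arity giving the exponent).
  N_0 = 3
  N_1 = 3 + 3^2 = 12
  N_2 = 3 + 12^2 = 147
So there are 147 ground terms available for substitution.
The clause has 2 distinct variables (v, u), each appearing in the body. In the free term algebra distinct substitutions yield syntactically distinct ground instances.
Number of ground instances = 147^2 = 21609.

21609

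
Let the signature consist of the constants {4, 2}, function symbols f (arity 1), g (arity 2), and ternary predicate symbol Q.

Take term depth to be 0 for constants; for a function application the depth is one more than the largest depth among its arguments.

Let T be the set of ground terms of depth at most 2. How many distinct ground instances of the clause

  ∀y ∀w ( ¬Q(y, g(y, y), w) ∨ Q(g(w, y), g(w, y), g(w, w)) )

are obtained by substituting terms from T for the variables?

5476

Ground terms of depth ≤ 2:
  Let N_k = |{terms of depth ≤ k}|. Then N_0 = 2 and N_k = 2 + N_{k-1} + N_{k-1}^2 for k ≥ 1 (one summand per function symbol, arity giving the exponent).
  N_0 = 2
  N_1 = 2 + 2 + 2^2 = 8
  N_2 = 2 + 8 + 8^2 = 74
So there are 74 ground terms available for substitution.
There are 2 variables to instantiate (y, w), each occurring in at least one literal, so different choices give different ground instances.
Number of ground instances = 74^2 = 5476.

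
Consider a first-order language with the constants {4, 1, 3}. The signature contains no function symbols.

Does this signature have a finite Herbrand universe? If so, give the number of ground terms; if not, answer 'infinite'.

There are no function symbols, so every ground term is one of the 3 constants.
The Herbrand universe is {4, 1, 3}, which is finite with 3 elements.

3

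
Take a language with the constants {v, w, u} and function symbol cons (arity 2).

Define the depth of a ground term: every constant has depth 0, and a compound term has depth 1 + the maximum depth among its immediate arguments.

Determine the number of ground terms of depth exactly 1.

Let N_k = |{terms of depth ≤ k}|. Then N_0 = 3 and N_k = 3 + N_{k-1}^2 for k ≥ 1 (one summand per function symbol, arity giving the exponent).
N_0 = 3
N_1 = 3 + 3^2 = 12
Terms of depth exactly 1: N_1 − N_0 = 12 − 3 = 9.

9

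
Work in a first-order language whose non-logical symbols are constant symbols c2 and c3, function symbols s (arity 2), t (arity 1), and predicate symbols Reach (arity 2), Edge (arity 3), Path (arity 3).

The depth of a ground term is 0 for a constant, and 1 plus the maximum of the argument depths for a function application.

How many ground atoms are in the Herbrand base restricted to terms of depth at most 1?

1088

First count ground terms of depth ≤ 1.
Count level by level. With function symbols s/2, t/1, the terms of depth ≤ k are the 2 constants together with each function applied to depth-≤(k−1) tuples, so N_k = 2 + N_{k-1}^2 + N_{k-1}.
N_0 = 2
N_1 = 2 + 2^2 + 2 = 8
So |H| = 8.
Ground atoms are formed by filling each argument slot of a predicate with a term from H, so an r-ary predicate gives |H|^r atoms:
  Reach: 8^2 = 64;  Edge: 8^3 = 512;  Path: 8^3 = 512
Total ground atoms: 64 + 512 + 512 = 1088.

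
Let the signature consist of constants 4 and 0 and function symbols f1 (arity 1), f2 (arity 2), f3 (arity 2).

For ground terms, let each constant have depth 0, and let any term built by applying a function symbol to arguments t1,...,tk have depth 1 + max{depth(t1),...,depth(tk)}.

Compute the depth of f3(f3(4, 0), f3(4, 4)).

depth(f3(4, 0)) = 1 + max(0, 0) = 1
depth(f3(4, 4)) = 1 + max(0, 0) = 1
depth(f3(f3(4, 0), f3(4, 4))) = 1 + max(1, 1) = 2

2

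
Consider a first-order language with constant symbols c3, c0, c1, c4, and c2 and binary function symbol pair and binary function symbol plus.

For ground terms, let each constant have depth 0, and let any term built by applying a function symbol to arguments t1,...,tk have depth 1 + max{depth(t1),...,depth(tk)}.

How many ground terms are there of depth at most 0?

5

Count level by level. With function symbols pair/2, plus/2, the terms of depth ≤ k are the 5 constants together with each function applied to depth-≤(k−1) tuples, so N_k = 5 + N_{k-1}^2 + N_{k-1}^2.
N_0 = 5
Explicitly: c3, c0, c1, c4, c2.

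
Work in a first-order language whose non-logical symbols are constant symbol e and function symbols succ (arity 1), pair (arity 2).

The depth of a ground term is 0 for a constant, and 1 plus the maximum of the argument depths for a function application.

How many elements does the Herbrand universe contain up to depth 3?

Let N_k count ground terms of depth at most k. Each non-constant term of depth ≤ k is some function symbol applied to depth-≤(k−1) arguments, giving N_k = 1 + N_{k-1} + N_{k-1}^2.
N_0 = 1
N_1 = 1 + 1 + 1^2 = 3
N_2 = 1 + 3 + 3^2 = 13
N_3 = 1 + 13 + 13^2 = 183

183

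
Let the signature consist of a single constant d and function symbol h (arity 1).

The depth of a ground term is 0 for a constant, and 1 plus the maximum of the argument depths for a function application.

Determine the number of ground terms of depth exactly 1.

Let N_k count ground terms of depth at most k. Each non-constant term of depth ≤ k is some function symbol applied to depth-≤(k−1) arguments, giving N_k = 1 + N_{k-1}.
N_0 = 1
N_1 = 1 + 1 = 2
Terms of depth exactly 1: N_1 − N_0 = 2 − 1 = 1.

1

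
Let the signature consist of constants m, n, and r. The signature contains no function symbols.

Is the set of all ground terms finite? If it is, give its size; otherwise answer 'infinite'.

There are no function symbols, so every ground term is one of the 3 constants.
The Herbrand universe is {m, n, r}, which is finite with 3 elements.

3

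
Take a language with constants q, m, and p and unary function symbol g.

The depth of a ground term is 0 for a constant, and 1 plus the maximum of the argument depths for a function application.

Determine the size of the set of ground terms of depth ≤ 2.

9

Count level by level. With function symbols g/1, the terms of depth ≤ k are the 3 constants together with each function applied to depth-≤(k−1) tuples, so N_k = 3 + N_{k-1}.
N_0 = 3
N_1 = 3 + 3 = 6
N_2 = 3 + 6 = 9
Explicitly: q, m, p, g(q), g(m), g(p), g(g(q)), g(g(m)), g(g(p)).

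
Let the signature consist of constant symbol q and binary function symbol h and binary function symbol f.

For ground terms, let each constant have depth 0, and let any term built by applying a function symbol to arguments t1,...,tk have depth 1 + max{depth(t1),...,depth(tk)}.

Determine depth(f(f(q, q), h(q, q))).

depth(f(q, q)) = 1 + max(0, 0) = 1
depth(h(q, q)) = 1 + max(0, 0) = 1
depth(f(f(q, q), h(q, q))) = 1 + max(1, 1) = 2

2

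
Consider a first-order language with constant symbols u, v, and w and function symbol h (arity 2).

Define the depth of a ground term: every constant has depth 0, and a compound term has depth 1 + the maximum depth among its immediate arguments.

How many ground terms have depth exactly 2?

135

Count level by level. With function symbols h/2, the terms of depth ≤ k are the 3 constants together with each function applied to depth-≤(k−1) tuples, so N_k = 3 + N_{k-1}^2.
N_0 = 3
N_1 = 3 + 3^2 = 12
N_2 = 3 + 12^2 = 147
Terms of depth exactly 2: N_2 − N_1 = 147 − 12 = 135.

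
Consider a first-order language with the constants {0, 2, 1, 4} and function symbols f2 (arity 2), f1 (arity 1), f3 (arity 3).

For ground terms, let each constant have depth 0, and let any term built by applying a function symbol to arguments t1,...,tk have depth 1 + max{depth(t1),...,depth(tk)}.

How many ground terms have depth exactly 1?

If N_k denotes the number of depth-≤k ground terms, the 4 constants give N_0 = 4, and each function symbol of arity r contributes N_{k-1}^r new terms at level k: N_k = 4 + N_{k-1}^2 + N_{k-1} + N_{k-1}^3.
N_0 = 4
N_1 = 4 + 4^2 + 4 + 4^3 = 88
Terms of depth exactly 1: N_1 − N_0 = 88 − 4 = 84.

84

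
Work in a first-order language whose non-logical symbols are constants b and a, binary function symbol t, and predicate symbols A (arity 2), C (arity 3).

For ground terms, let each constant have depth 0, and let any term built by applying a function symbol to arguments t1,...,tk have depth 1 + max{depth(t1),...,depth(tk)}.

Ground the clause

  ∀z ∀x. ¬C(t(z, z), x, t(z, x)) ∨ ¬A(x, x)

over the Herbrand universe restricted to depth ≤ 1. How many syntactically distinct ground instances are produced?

Ground terms of depth ≤ 1:
  Let N_k = |{terms of depth ≤ k}|. Then N_0 = 2 and N_k = 2 + N_{k-1}^2 for k ≥ 1 (one summand per function symbol, arity giving the exponent).
  N_0 = 2
  N_1 = 2 + 2^2 = 6
So there are 6 ground terms available for substitution.
The body mentions every one of the 2 quantified variables; since ground terms form a free algebra, no two substitutions collapse to the same formula.
Number of ground instances = 6^2 = 36.

36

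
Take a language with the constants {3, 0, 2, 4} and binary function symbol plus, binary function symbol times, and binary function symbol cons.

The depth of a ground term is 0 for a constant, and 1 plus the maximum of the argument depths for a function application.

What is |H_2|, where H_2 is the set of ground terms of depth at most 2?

8116

Let N_k count ground terms of depth at most k. Each non-constant term of depth ≤ k is some function symbol applied to depth-≤(k−1) arguments, giving N_k = 4 + N_{k-1}^2 + N_{k-1}^2 + N_{k-1}^2.
N_0 = 4
N_1 = 4 + 4^2 + 4^2 + 4^2 = 52
N_2 = 4 + 52^2 + 52^2 + 52^2 = 8116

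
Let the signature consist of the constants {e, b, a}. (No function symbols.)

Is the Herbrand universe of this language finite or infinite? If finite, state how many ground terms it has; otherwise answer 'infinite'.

3

There are no function symbols, so every ground term is one of the 3 constants.
The Herbrand universe is {e, b, a}, which is finite with 3 elements.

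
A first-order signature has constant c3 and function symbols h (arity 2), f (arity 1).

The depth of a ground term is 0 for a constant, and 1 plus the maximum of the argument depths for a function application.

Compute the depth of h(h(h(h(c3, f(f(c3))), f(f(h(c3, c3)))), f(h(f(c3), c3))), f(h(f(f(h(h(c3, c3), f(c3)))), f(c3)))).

7

depth(f(c3)) = 1 + depth(c3) = 1 + 0 = 1
depth(f(f(c3))) = 1 + depth(f(c3)) = 1 + 1 = 2
depth(h(c3, f(f(c3)))) = 1 + max(0, 2) = 3
depth(h(c3, c3)) = 1 + max(0, 0) = 1
depth(f(h(c3, c3))) = 1 + depth(h(c3, c3)) = 1 + 1 = 2
depth(f(f(h(c3, c3)))) = 1 + depth(f(h(c3, c3))) = 1 + 2 = 3
depth(h(h(c3, f(f(c3))), f(f(h(c3, c3))))) = 1 + max(3, 3) = 4
depth(h(f(c3), c3)) = 1 + max(1, 0) = 2
depth(f(h(f(c3), c3))) = 1 + depth(h(f(c3), c3)) = 1 + 2 = 3
depth(h(h(h(c3, f(f(c3))), f(f(h(c3, c3)))), f(h(f(c3), c3)))) = 1 + max(4, 3) = 5
depth(h(h(c3, c3), f(c3))) = 1 + max(1, 1) = 2
depth(f(h(h(c3, c3), f(c3)))) = 1 + depth(h(h(c3, c3), f(c3))) = 1 + 2 = 3
depth(f(f(h(h(c3, c3), f(c3))))) = 1 + depth(f(h(h(c3, c3), f(c3)))) = 1 + 3 = 4
depth(h(f(f(h(h(c3, c3), f(c3)))), f(c3))) = 1 + max(4, 1) = 5
depth(f(h(f(f(h(h(c3, c3), f(c3)))), f(c3)))) = 1 + depth(h(f(f(h(h(c3, c3), f(c3)))), f(c3))) = 1 + 5 = 6
depth(h(h(h(h(c3, f(f(c3))), f(f(h(c3, c3)))), f(h(f(c3), c3))), f(h(f(f(h(h(c3, c3), f(c3)))), f(c3))))) = 1 + max(5, 6) = 7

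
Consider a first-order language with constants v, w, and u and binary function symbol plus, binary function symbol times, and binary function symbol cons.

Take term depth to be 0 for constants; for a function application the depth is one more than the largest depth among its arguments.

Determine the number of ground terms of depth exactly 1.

27

Count level by level. With function symbols plus/2, times/2, cons/2, the terms of depth ≤ k are the 3 constants together with each function applied to depth-≤(k−1) tuples, so N_k = 3 + N_{k-1}^2 + N_{k-1}^2 + N_{k-1}^2.
N_0 = 3
N_1 = 3 + 3^2 + 3^2 + 3^2 = 30
Terms of depth exactly 1: N_1 − N_0 = 30 − 3 = 27.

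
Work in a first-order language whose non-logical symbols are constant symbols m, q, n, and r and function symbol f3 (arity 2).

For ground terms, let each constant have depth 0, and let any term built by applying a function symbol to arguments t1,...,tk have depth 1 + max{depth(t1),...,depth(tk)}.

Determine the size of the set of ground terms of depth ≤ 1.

Let N_k = |{terms of depth ≤ k}|. Then N_0 = 4 and N_k = 4 + N_{k-1}^2 for k ≥ 1 (one summand per function symbol, arity giving the exponent).
N_0 = 4
N_1 = 4 + 4^2 = 20

20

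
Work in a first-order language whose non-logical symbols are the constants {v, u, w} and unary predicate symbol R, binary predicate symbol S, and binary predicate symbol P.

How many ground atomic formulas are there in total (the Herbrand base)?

With no function symbols, the Herbrand universe is just the 3 constants.
Ground atoms per predicate: R: 3, S: 3^2 = 9, P: 3^2 = 9.
Herbrand base size = 3 + 9 + 9 = 21.

21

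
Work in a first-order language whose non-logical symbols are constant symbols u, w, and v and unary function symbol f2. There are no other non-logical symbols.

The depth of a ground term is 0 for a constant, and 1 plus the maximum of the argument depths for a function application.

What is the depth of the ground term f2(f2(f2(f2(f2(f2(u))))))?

6

depth(f2(u)) = 1 + depth(u) = 1 + 0 = 1
depth(f2(f2(u))) = 1 + depth(f2(u)) = 1 + 1 = 2
depth(f2(f2(f2(u)))) = 1 + depth(f2(f2(u))) = 1 + 2 = 3
depth(f2(f2(f2(f2(u))))) = 1 + depth(f2(f2(f2(u)))) = 1 + 3 = 4
depth(f2(f2(f2(f2(f2(u)))))) = 1 + depth(f2(f2(f2(f2(u))))) = 1 + 4 = 5
depth(f2(f2(f2(f2(f2(f2(u))))))) = 1 + depth(f2(f2(f2(f2(f2(u)))))) = 1 + 5 = 6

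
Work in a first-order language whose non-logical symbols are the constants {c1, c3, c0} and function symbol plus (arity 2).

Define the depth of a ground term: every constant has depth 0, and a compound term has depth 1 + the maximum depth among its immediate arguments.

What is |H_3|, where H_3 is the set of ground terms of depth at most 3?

Let N_k count ground terms of depth at most k. Each non-constant term of depth ≤ k is some function symbol applied to depth-≤(k−1) arguments, giving N_k = 3 + N_{k-1}^2.
N_0 = 3
N_1 = 3 + 3^2 = 12
N_2 = 3 + 12^2 = 147
N_3 = 3 + 147^2 = 21612

21612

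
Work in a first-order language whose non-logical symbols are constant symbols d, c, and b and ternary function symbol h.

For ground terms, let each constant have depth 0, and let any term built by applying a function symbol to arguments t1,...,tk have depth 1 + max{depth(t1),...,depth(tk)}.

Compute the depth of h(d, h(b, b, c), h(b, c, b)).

2

depth(h(b, b, c)) = 1 + max(0, 0, 0) = 1
depth(h(b, c, b)) = 1 + max(0, 0, 0) = 1
depth(h(d, h(b, b, c), h(b, c, b))) = 1 + max(0, 1, 1) = 2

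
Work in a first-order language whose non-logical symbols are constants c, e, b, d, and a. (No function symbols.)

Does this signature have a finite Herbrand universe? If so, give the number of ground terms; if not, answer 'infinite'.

5

There are no function symbols, so every ground term is one of the 5 constants.
The Herbrand universe is {c, e, b, d, a}, which is finite with 5 elements.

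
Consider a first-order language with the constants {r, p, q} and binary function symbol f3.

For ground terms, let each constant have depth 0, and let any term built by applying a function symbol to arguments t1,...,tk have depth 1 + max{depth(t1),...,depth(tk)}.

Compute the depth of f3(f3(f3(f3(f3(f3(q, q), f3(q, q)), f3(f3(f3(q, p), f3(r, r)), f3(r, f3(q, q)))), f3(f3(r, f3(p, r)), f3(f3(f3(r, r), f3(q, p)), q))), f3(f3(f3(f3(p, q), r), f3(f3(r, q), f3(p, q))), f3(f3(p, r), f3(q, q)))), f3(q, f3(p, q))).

depth(f3(q, q)) = 1 + max(0, 0) = 1
depth(f3(f3(q, q), f3(q, q))) = 1 + max(1, 1) = 2
depth(f3(q, p)) = 1 + max(0, 0) = 1
depth(f3(r, r)) = 1 + max(0, 0) = 1
depth(f3(f3(q, p), f3(r, r))) = 1 + max(1, 1) = 2
depth(f3(r, f3(q, q))) = 1 + max(0, 1) = 2
depth(f3(f3(f3(q, p), f3(r, r)), f3(r, f3(q, q)))) = 1 + max(2, 2) = 3
depth(f3(f3(f3(q, q), f3(q, q)), f3(f3(f3(q, p), f3(r, r)), f3(r, f3(q, q))))) = 1 + max(2, 3) = 4
depth(f3(p, r)) = 1 + max(0, 0) = 1
depth(f3(r, f3(p, r))) = 1 + max(0, 1) = 2
depth(f3(f3(r, r), f3(q, p))) = 1 + max(1, 1) = 2
depth(f3(f3(f3(r, r), f3(q, p)), q)) = 1 + max(2, 0) = 3
depth(f3(f3(r, f3(p, r)), f3(f3(f3(r, r), f3(q, p)), q))) = 1 + max(2, 3) = 4
depth(f3(f3(f3(f3(q, q), f3(q, q)), f3(f3(f3(q, p), f3(r, r)), f3(r, f3(q, q)))), f3(f3(r, f3(p, r)), f3(f3(f3(r, r), f3(q, p)), q)))) = 1 + max(4, 4) = 5
depth(f3(p, q)) = 1 + max(0, 0) = 1
depth(f3(f3(p, q), r)) = 1 + max(1, 0) = 2
depth(f3(r, q)) = 1 + max(0, 0) = 1
depth(f3(f3(r, q), f3(p, q))) = 1 + max(1, 1) = 2
depth(f3(f3(f3(p, q), r), f3(f3(r, q), f3(p, q)))) = 1 + max(2, 2) = 3
depth(f3(f3(p, r), f3(q, q))) = 1 + max(1, 1) = 2
depth(f3(f3(f3(f3(p, q), r), f3(f3(r, q), f3(p, q))), f3(f3(p, r), f3(q, q)))) = 1 + max(3, 2) = 4
depth(f3(f3(f3(f3(f3(q, q), f3(q, q)), f3(f3(f3(q, p), f3(r, r)), f3(r, f3(q, q)))), f3(f3(r, f3(p, r)), f3(f3(f3(r, r), f3(q, p)), q))), f3(f3(f3(f3(p, q), r), f3(f3(r, q), f3(p, q))), f3(f3(p, r), f3(q, q))))) = 1 + max(5, 4) = 6
depth(f3(q, f3(p, q))) = 1 + max(0, 1) = 2
depth(f3(f3(f3(f3(f3(f3(q, q), f3(q, q)), f3(f3(f3(q, p), f3(r, r)), f3(r, f3(q, q)))), f3(f3(r, f3(p, r)), f3(f3(f3(r, r), f3(q, p)), q))), f3(f3(f3(f3(p, q), r), f3(f3(r, q), f3(p, q))), f3(f3(p, r), f3(q, q)))), f3(q, f3(p, q)))) = 1 + max(6, 2) = 7

7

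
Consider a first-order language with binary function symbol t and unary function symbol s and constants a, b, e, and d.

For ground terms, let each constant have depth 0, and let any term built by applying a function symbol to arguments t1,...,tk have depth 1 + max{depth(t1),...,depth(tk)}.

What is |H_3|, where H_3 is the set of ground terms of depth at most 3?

Count level by level. With function symbols t/2, s/1, the terms of depth ≤ k are the 4 constants together with each function applied to depth-≤(k−1) tuples, so N_k = 4 + N_{k-1}^2 + N_{k-1}.
N_0 = 4
N_1 = 4 + 4^2 + 4 = 24
N_2 = 4 + 24^2 + 24 = 604
N_3 = 4 + 604^2 + 604 = 365424

365424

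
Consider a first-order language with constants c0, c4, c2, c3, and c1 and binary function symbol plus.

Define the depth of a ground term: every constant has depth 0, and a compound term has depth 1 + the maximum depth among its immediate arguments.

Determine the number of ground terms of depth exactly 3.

If N_k denotes the number of depth-≤k ground terms, the 5 constants give N_0 = 5, and each function symbol of arity r contributes N_{k-1}^r new terms at level k: N_k = 5 + N_{k-1}^2.
N_0 = 5
N_1 = 5 + 5^2 = 30
N_2 = 5 + 30^2 = 905
N_3 = 5 + 905^2 = 819030
Terms of depth exactly 3: N_3 − N_2 = 819030 − 905 = 818125.

818125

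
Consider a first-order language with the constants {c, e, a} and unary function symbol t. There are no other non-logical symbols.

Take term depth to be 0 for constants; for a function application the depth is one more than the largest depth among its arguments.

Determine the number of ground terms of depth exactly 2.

Let N_k count ground terms of depth at most k. Each non-constant term of depth ≤ k is some function symbol applied to depth-≤(k−1) arguments, giving N_k = 3 + N_{k-1}.
N_0 = 3
N_1 = 3 + 3 = 6
N_2 = 3 + 6 = 9
Terms of depth exactly 2: N_2 − N_1 = 9 − 6 = 3.

3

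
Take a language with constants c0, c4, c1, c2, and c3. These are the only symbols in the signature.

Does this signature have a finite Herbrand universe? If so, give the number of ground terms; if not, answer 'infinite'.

5

There are no function symbols, so every ground term is one of the 5 constants.
The Herbrand universe is {c0, c4, c1, c2, c3}, which is finite with 5 elements.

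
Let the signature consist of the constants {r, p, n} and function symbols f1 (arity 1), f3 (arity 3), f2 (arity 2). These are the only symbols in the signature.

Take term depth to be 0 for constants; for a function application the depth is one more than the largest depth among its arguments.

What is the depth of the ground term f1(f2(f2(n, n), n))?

3

depth(f2(n, n)) = 1 + max(0, 0) = 1
depth(f2(f2(n, n), n)) = 1 + max(1, 0) = 2
depth(f1(f2(f2(n, n), n))) = 1 + depth(f2(f2(n, n), n)) = 1 + 2 = 3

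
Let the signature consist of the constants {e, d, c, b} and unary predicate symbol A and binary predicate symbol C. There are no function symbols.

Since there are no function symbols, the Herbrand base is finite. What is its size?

20

With no function symbols, the Herbrand universe is just the 4 constants.
Ground atoms per predicate: A: 4, C: 4^2 = 16.
Herbrand base size = 4 + 16 = 20.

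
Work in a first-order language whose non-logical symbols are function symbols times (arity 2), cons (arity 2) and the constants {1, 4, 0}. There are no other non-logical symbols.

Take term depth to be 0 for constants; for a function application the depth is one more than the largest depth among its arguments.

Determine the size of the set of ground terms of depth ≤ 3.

1566453

Let N_k = |{terms of depth ≤ k}|. Then N_0 = 3 and N_k = 3 + N_{k-1}^2 + N_{k-1}^2 for k ≥ 1 (one summand per function symbol, arity giving the exponent).
N_0 = 3
N_1 = 3 + 3^2 + 3^2 = 21
N_2 = 3 + 21^2 + 21^2 = 885
N_3 = 3 + 885^2 + 885^2 = 1566453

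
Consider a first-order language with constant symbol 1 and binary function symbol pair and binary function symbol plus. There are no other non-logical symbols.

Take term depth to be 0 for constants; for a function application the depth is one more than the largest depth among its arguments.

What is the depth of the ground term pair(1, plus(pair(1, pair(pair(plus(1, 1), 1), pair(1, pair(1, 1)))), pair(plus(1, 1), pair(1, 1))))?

depth(plus(1, 1)) = 1 + max(0, 0) = 1
depth(pair(plus(1, 1), 1)) = 1 + max(1, 0) = 2
depth(pair(1, 1)) = 1 + max(0, 0) = 1
depth(pair(1, pair(1, 1))) = 1 + max(0, 1) = 2
depth(pair(pair(plus(1, 1), 1), pair(1, pair(1, 1)))) = 1 + max(2, 2) = 3
depth(pair(1, pair(pair(plus(1, 1), 1), pair(1, pair(1, 1))))) = 1 + max(0, 3) = 4
depth(pair(plus(1, 1), pair(1, 1))) = 1 + max(1, 1) = 2
depth(plus(pair(1, pair(pair(plus(1, 1), 1), pair(1, pair(1, 1)))), pair(plus(1, 1), pair(1, 1)))) = 1 + max(4, 2) = 5
depth(pair(1, plus(pair(1, pair(pair(plus(1, 1), 1), pair(1, pair(1, 1)))), pair(plus(1, 1), pair(1, 1))))) = 1 + max(0, 5) = 6

6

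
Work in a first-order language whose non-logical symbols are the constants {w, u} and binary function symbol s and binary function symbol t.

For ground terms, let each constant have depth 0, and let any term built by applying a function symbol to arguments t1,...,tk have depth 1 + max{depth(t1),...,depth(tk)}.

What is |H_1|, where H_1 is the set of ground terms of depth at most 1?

Write N_k for the number of ground terms of depth ≤ k. A term of depth ≤ k is either a constant or a function symbol applied to arguments of depth ≤ k−1, so N_k = 2 + N_{k-1}^2 + N_{k-1}^2.
N_0 = 2
N_1 = 2 + 2^2 + 2^2 = 10

10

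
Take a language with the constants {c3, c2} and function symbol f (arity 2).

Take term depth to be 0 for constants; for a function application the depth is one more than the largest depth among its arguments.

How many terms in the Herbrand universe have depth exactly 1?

4

Let N_k count ground terms of depth at most k. Each non-constant term of depth ≤ k is some function symbol applied to depth-≤(k−1) arguments, giving N_k = 2 + N_{k-1}^2.
N_0 = 2
N_1 = 2 + 2^2 = 6
Terms of depth exactly 1: N_1 − N_0 = 6 − 2 = 4.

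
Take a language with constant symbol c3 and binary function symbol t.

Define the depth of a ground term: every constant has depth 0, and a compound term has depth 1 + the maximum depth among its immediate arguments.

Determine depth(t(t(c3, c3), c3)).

2

depth(t(c3, c3)) = 1 + max(0, 0) = 1
depth(t(t(c3, c3), c3)) = 1 + max(1, 0) = 2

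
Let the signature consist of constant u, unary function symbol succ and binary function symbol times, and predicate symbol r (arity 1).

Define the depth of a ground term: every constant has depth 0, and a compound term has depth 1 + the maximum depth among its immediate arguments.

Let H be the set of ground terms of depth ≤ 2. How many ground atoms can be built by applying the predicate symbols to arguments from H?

13

First count ground terms of depth ≤ 2.
Count level by level. With function symbols succ/1, times/2, the terms of depth ≤ k are the 1 constant together with each function applied to depth-≤(k−1) tuples, so N_k = 1 + N_{k-1} + N_{k-1}^2.
N_0 = 1
N_1 = 1 + 1 + 1^2 = 3
N_2 = 1 + 3 + 3^2 = 13
So |H| = 13.
Ground atoms are formed by filling each argument slot of a predicate with a term from H, so an r-ary predicate gives |H|^r atoms:
  r: 13
Total ground atoms: 13.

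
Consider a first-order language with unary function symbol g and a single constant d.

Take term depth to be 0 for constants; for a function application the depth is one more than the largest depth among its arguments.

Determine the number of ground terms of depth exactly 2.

Count level by level. With function symbols g/1, the terms of depth ≤ k are the 1 constant together with each function applied to depth-≤(k−1) tuples, so N_k = 1 + N_{k-1}.
N_0 = 1
N_1 = 1 + 1 = 2
N_2 = 1 + 2 = 3
Terms of depth exactly 2: N_2 − N_1 = 3 − 2 = 1.

1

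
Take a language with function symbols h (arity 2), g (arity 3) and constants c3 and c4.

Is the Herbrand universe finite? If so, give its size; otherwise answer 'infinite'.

The signature has at least one function symbol (h, arity 2) and at least one constant (c3).
Iterating h gives infinitely many distinct ground terms: c3, h(c3, c3), h(h(c3, c3), h(c3, c3)), ...
So the Herbrand universe is infinite.

infinite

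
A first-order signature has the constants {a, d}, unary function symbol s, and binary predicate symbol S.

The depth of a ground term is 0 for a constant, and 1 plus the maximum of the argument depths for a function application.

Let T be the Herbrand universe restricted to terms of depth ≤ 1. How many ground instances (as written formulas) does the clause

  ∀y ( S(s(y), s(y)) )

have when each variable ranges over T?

Ground terms of depth ≤ 1:
  Let N_k = |{terms of depth ≤ k}|. Then N_0 = 2 and N_k = 2 + N_{k-1} for k ≥ 1 (one summand per function symbol, arity giving the exponent).
  N_0 = 2
  N_1 = 2 + 2 = 4
So there are 4 ground terms available for substitution.
The variable y ranges independently over the available ground terms, and distinct assignments produce distinct instances.
Number of ground instances = 4.

4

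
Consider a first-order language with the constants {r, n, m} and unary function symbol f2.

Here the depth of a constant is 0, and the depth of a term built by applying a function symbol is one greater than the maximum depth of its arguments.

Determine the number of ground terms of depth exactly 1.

3

Let N_k count ground terms of depth at most k. Each non-constant term of depth ≤ k is some function symbol applied to depth-≤(k−1) arguments, giving N_k = 3 + N_{k-1}.
N_0 = 3
N_1 = 3 + 3 = 6
Terms of depth exactly 1: N_1 − N_0 = 6 − 3 = 3.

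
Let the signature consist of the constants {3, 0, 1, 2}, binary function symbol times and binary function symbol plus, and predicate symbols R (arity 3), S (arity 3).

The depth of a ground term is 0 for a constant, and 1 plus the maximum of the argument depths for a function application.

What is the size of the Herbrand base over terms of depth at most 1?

First count ground terms of depth ≤ 1.
Count level by level. With function symbols times/2, plus/2, the terms of depth ≤ k are the 4 constants together with each function applied to depth-≤(k−1) tuples, so N_k = 4 + N_{k-1}^2 + N_{k-1}^2.
N_0 = 4
N_1 = 4 + 4^2 + 4^2 = 36
So |H| = 36.
A ground atom is a predicate applied to a tuple of terms from H, so the count is the sum over predicates of |H|^arity:
  R: 36^3 = 46656;  S: 36^3 = 46656
Total ground atoms: 46656 + 46656 = 93312.

93312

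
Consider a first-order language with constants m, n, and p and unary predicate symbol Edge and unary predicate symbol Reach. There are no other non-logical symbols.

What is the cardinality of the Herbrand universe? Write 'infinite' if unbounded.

3

There are no function symbols, so every ground term is one of the 3 constants.
The Herbrand universe is {m, n, p}, which is finite with 3 elements.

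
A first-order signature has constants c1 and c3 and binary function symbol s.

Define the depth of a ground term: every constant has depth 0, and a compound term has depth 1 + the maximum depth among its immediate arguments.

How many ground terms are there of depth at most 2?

38

Count level by level. With function symbols s/2, the terms of depth ≤ k are the 2 constants together with each function applied to depth-≤(k−1) tuples, so N_k = 2 + N_{k-1}^2.
N_0 = 2
N_1 = 2 + 2^2 = 6
N_2 = 2 + 6^2 = 38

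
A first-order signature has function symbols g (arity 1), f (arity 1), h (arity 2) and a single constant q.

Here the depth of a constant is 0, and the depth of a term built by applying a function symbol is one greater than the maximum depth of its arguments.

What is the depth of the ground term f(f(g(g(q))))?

depth(g(q)) = 1 + depth(q) = 1 + 0 = 1
depth(g(g(q))) = 1 + depth(g(q)) = 1 + 1 = 2
depth(f(g(g(q)))) = 1 + depth(g(g(q))) = 1 + 2 = 3
depth(f(f(g(g(q))))) = 1 + depth(f(g(g(q)))) = 1 + 3 = 4

4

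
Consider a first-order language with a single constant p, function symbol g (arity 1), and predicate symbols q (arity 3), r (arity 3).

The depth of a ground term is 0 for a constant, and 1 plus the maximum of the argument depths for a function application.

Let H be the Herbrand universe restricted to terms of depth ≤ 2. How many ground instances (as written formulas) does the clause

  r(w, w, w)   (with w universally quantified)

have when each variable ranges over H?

3

Ground terms of depth ≤ 2:
  If N_k denotes the number of depth-≤k ground terms, the 1 constant gives N_0 = 1, and each function symbol of arity r contributes N_{k-1}^r new terms at level k: N_k = 1 + N_{k-1}.
  N_0 = 1
  N_1 = 1 + 1 = 2
  N_2 = 1 + 2 = 3
  Explicitly: p, g(p), g(g(p)).
So there are 3 ground terms available for substitution.
The body mentions the single quantified variable w; since ground terms form a free algebra, no two substitutions collapse to the same formula.
Number of ground instances = 3.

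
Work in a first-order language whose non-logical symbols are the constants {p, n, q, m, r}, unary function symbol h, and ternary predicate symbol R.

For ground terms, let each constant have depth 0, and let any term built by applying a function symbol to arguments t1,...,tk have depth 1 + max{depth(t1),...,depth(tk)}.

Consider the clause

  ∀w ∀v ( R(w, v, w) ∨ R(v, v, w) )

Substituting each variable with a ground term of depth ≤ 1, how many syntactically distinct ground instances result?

100

Ground terms of depth ≤ 1:
  Write N_k for the number of ground terms of depth ≤ k. A term of depth ≤ k is either a constant or a function symbol applied to arguments of depth ≤ k−1, so N_k = 5 + N_{k-1}.
  N_0 = 5
  N_1 = 5 + 5 = 10
So there are 10 ground terms available for substitution.
There are 2 variables to instantiate (w, v), each occurring in at least one literal, so different choices give different ground instances.
Number of ground instances = 10^2 = 100.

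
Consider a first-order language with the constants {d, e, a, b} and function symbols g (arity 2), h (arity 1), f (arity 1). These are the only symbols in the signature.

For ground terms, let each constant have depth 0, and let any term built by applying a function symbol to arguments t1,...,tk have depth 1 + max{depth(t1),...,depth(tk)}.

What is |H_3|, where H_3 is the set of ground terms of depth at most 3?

Count level by level. With function symbols g/2, h/1, f/1, the terms of depth ≤ k are the 4 constants together with each function applied to depth-≤(k−1) tuples, so N_k = 4 + N_{k-1}^2 + N_{k-1} + N_{k-1}.
N_0 = 4
N_1 = 4 + 4^2 + 4 + 4 = 28
N_2 = 4 + 28^2 + 28 + 28 = 844
N_3 = 4 + 844^2 + 844 + 844 = 714028

714028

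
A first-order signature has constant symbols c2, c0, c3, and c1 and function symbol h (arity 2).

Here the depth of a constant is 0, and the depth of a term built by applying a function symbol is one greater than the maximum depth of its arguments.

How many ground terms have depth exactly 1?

Write N_k for the number of ground terms of depth ≤ k. A term of depth ≤ k is either a constant or a function symbol applied to arguments of depth ≤ k−1, so N_k = 4 + N_{k-1}^2.
N_0 = 4
N_1 = 4 + 4^2 = 20
Terms of depth exactly 1: N_1 − N_0 = 20 − 4 = 16.

16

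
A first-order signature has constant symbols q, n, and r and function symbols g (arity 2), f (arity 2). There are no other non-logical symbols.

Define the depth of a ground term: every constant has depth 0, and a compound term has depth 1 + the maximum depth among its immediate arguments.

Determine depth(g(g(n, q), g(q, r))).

2

depth(g(n, q)) = 1 + max(0, 0) = 1
depth(g(q, r)) = 1 + max(0, 0) = 1
depth(g(g(n, q), g(q, r))) = 1 + max(1, 1) = 2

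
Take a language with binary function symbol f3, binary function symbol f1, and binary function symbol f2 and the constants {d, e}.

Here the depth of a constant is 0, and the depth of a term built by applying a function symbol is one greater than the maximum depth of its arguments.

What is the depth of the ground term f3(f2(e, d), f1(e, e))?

2

depth(f2(e, d)) = 1 + max(0, 0) = 1
depth(f1(e, e)) = 1 + max(0, 0) = 1
depth(f3(f2(e, d), f1(e, e))) = 1 + max(1, 1) = 2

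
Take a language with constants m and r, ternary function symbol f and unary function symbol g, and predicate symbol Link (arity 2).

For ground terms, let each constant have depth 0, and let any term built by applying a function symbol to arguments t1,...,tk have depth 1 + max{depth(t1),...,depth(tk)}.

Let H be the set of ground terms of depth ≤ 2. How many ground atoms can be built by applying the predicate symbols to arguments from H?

First count ground terms of depth ≤ 2.
Let N_k count ground terms of depth at most k. Each non-constant term of depth ≤ k is some function symbol applied to depth-≤(k−1) arguments, giving N_k = 2 + N_{k-1}^3 + N_{k-1}.
N_0 = 2
N_1 = 2 + 2^3 + 2 = 12
N_2 = 2 + 12^3 + 12 = 1742
So |H| = 1742.
A ground atom is a predicate applied to a tuple of terms from H, so the count is the sum over predicates of |H|^arity:
  Link: 1742^2 = 3034564
Total ground atoms: 3034564.

3034564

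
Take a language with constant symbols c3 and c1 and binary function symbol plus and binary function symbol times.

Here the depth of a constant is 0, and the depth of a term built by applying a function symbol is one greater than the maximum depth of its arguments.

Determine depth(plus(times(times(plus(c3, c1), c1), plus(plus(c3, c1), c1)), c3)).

4

depth(plus(c3, c1)) = 1 + max(0, 0) = 1
depth(times(plus(c3, c1), c1)) = 1 + max(1, 0) = 2
depth(plus(plus(c3, c1), c1)) = 1 + max(1, 0) = 2
depth(times(times(plus(c3, c1), c1), plus(plus(c3, c1), c1))) = 1 + max(2, 2) = 3
depth(plus(times(times(plus(c3, c1), c1), plus(plus(c3, c1), c1)), c3)) = 1 + max(3, 0) = 4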